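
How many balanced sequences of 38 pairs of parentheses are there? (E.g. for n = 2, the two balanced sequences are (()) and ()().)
C_38 = 176733862787006701400

These balanced parentheses are counted by the Catalan number C_n = (1/(n + 1)) · C(2n, n). For n = 38: C_38 = (1/39) · C(76, 38) = 6892620648693261354600/39 = 176733862787006701400.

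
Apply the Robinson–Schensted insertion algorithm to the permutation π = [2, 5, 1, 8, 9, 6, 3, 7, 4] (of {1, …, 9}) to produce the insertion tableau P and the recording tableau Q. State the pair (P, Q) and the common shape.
P = [1, 3, 4, 7] / [2, 5, 6] / [8, 9];  Q = [1, 2, 4, 5] / [3, 6, 8] / [7, 9];  common shape = (4, 3, 2)

Row-insert the values π_1, π_2, … into P one at a time, bumping the leftmost entry strictly greater than the inserted value down to the next row. The recording tableau Q records, in position (i, j), the step at which that cell was added to P.
  Insert 2 (step 1): P = [2];  Q = [1]
  Insert 5 (step 2): P = [2, 5];  Q = [1, 2]
  Insert 1 (step 3): P = [1, 5] / [2];  Q = [1, 2] / [3]
  Insert 8 (step 4): P = [1, 5, 8] / [2];  Q = [1, 2, 4] / [3]
  Insert 9 (step 5): P = [1, 5, 8, 9] / [2];  Q = [1, 2, 4, 5] / [3]
  Insert 6 (step 6): P = [1, 5, 6, 9] / [2, 8];  Q = [1, 2, 4, 5] / [3, 6]
  Insert 3 (step 7): P = [1, 3, 6, 9] / [2, 5] / [8];  Q = [1, 2, 4, 5] / [3, 6] / [7]
  Insert 7 (step 8): P = [1, 3, 6, 7] / [2, 5, 9] / [8];  Q = [1, 2, 4, 5] / [3, 6, 8] / [7]
  Insert 4 (step 9): P = [1, 3, 4, 7] / [2, 5, 6] / [8, 9];  Q = [1, 2, 4, 5] / [3, 6, 8] / [7, 9]
Final shape: (4, 3, 2).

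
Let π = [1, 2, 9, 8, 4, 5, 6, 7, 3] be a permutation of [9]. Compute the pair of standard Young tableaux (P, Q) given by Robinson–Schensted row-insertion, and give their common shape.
P = [1, 2, 3, 5, 6, 7] / [4] / [8] / [9];  Q = [1, 2, 3, 6, 7, 8] / [4] / [5] / [9];  common shape = (6, 1, 1, 1)

Row-insert the values π_1, π_2, … into P one at a time, bumping the leftmost entry strictly greater than the inserted value down to the next row. The recording tableau Q records, in position (i, j), the step at which that cell was added to P.
  Insert 1 (step 1): P = [1];  Q = [1]
  Insert 2 (step 2): P = [1, 2];  Q = [1, 2]
  Insert 9 (step 3): P = [1, 2, 9];  Q = [1, 2, 3]
  Insert 8 (step 4): P = [1, 2, 8] / [9];  Q = [1, 2, 3] / [4]
  Insert 4 (step 5): P = [1, 2, 4] / [8] / [9];  Q = [1, 2, 3] / [4] / [5]
  Insert 5 (step 6): P = [1, 2, 4, 5] / [8] / [9];  Q = [1, 2, 3, 6] / [4] / [5]
  Insert 6 (step 7): P = [1, 2, 4, 5, 6] / [8] / [9];  Q = [1, 2, 3, 6, 7] / [4] / [5]
  Insert 7 (step 8): P = [1, 2, 4, 5, 6, 7] / [8] / [9];  Q = [1, 2, 3, 6, 7, 8] / [4] / [5]
  Insert 3 (step 9): P = [1, 2, 3, 5, 6, 7] / [4] / [8] / [9];  Q = [1, 2, 3, 6, 7, 8] / [4] / [5] / [9]
Final shape: (6, 1, 1, 1).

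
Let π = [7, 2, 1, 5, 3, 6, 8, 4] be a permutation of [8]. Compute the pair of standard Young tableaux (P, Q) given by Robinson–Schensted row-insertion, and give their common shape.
P = [1, 3, 4, 8] / [2, 5, 6] / [7];  Q = [1, 4, 6, 7] / [2, 5, 8] / [3];  common shape = (4, 3, 1)

Row-insert the values π_1, π_2, … into P one at a time, bumping the leftmost entry strictly greater than the inserted value down to the next row. The recording tableau Q records, in position (i, j), the step at which that cell was added to P.
  Insert 7 (step 1): P = [7];  Q = [1]
  Insert 2 (step 2): P = [2] / [7];  Q = [1] / [2]
  Insert 1 (step 3): P = [1] / [2] / [7];  Q = [1] / [2] / [3]
  Insert 5 (step 4): P = [1, 5] / [2] / [7];  Q = [1, 4] / [2] / [3]
  Insert 3 (step 5): P = [1, 3] / [2, 5] / [7];  Q = [1, 4] / [2, 5] / [3]
  Insert 6 (step 6): P = [1, 3, 6] / [2, 5] / [7];  Q = [1, 4, 6] / [2, 5] / [3]
  Insert 8 (step 7): P = [1, 3, 6, 8] / [2, 5] / [7];  Q = [1, 4, 6, 7] / [2, 5] / [3]
  Insert 4 (step 8): P = [1, 3, 4, 8] / [2, 5, 6] / [7];  Q = [1, 4, 6, 7] / [2, 5, 8] / [3]
Final shape: (4, 3, 1).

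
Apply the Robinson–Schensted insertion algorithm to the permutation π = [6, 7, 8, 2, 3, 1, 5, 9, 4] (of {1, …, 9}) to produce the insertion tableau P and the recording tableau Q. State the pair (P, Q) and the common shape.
P = [1, 3, 4, 9] / [2, 5, 8] / [6, 7];  Q = [1, 2, 3, 8] / [4, 5, 7] / [6, 9];  common shape = (4, 3, 2)

Row-insert the values π_1, π_2, … into P one at a time, bumping the leftmost entry strictly greater than the inserted value down to the next row. The recording tableau Q records, in position (i, j), the step at which that cell was added to P.
  Insert 6 (step 1): P = [6];  Q = [1]
  Insert 7 (step 2): P = [6, 7];  Q = [1, 2]
  Insert 8 (step 3): P = [6, 7, 8];  Q = [1, 2, 3]
  Insert 2 (step 4): P = [2, 7, 8] / [6];  Q = [1, 2, 3] / [4]
  Insert 3 (step 5): P = [2, 3, 8] / [6, 7];  Q = [1, 2, 3] / [4, 5]
  Insert 1 (step 6): P = [1, 3, 8] / [2, 7] / [6];  Q = [1, 2, 3] / [4, 5] / [6]
  Insert 5 (step 7): P = [1, 3, 5] / [2, 7, 8] / [6];  Q = [1, 2, 3] / [4, 5, 7] / [6]
  Insert 9 (step 8): P = [1, 3, 5, 9] / [2, 7, 8] / [6];  Q = [1, 2, 3, 8] / [4, 5, 7] / [6]
  Insert 4 (step 9): P = [1, 3, 4, 9] / [2, 5, 8] / [6, 7];  Q = [1, 2, 3, 8] / [4, 5, 7] / [6, 9]
Final shape: (4, 3, 2).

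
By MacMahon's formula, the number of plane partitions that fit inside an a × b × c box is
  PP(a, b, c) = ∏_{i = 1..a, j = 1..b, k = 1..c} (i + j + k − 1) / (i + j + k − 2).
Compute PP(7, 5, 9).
PP(7, 5, 9) = 2424984388825856

Evaluate the triple product over i = 1..7, j = 1..5, k = 1..9. The factors are (2/1) · (3/2) · (4/3) · (5/4) · (6/5) · (7/6) · (8/7) · (9/8) · … (315 factors total). The numerators and denominators telescope so the product is an integer; carrying out the multiplication exactly gives PP(7, 5, 9) = 2424984388825856.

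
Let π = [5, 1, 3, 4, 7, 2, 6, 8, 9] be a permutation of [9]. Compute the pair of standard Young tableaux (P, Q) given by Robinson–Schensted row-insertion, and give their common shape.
P = [1, 2, 4, 6, 8, 9] / [3, 7] / [5];  Q = [1, 3, 4, 5, 8, 9] / [2, 7] / [6];  common shape = (6, 2, 1)

Row-insert the values π_1, π_2, … into P one at a time, bumping the leftmost entry strictly greater than the inserted value down to the next row. The recording tableau Q records, in position (i, j), the step at which that cell was added to P.
  Insert 5 (step 1): P = [5];  Q = [1]
  Insert 1 (step 2): P = [1] / [5];  Q = [1] / [2]
  Insert 3 (step 3): P = [1, 3] / [5];  Q = [1, 3] / [2]
  Insert 4 (step 4): P = [1, 3, 4] / [5];  Q = [1, 3, 4] / [2]
  Insert 7 (step 5): P = [1, 3, 4, 7] / [5];  Q = [1, 3, 4, 5] / [2]
  Insert 2 (step 6): P = [1, 2, 4, 7] / [3] / [5];  Q = [1, 3, 4, 5] / [2] / [6]
  Insert 6 (step 7): P = [1, 2, 4, 6] / [3, 7] / [5];  Q = [1, 3, 4, 5] / [2, 7] / [6]
  Insert 8 (step 8): P = [1, 2, 4, 6, 8] / [3, 7] / [5];  Q = [1, 3, 4, 5, 8] / [2, 7] / [6]
  Insert 9 (step 9): P = [1, 2, 4, 6, 8, 9] / [3, 7] / [5];  Q = [1, 3, 4, 5, 8, 9] / [2, 7] / [6]
Final shape: (6, 2, 1).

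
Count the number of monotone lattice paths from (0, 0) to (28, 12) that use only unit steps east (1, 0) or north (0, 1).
Number of paths = 5586853480

A monotone lattice path from (0, 0) to (28, 12) consists of 28 east steps and 12 north steps in some order, so it is determined by which 28 of the 40 steps are east. The count is C(40, 28) = 5586853480.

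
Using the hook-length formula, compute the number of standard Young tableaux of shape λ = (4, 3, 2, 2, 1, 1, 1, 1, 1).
# SYT of shape (4, 3, 2, 2, 1, 1, 1, 1, 1) = 180180

Hook-length formula: f^λ = n! / Π hook(c), product over all cells c of the Young diagram. For λ = (4, 3, 2, 2, 1, 1, 1, 1, 1), n = 16 boxes. Hook lengths by row (left-to-right, top-to-bottom): [12, 6, 3, 1]; [10, 4, 1]; [8, 2]; [7, 1]; [5]; [4]; [3]; [2]; [1]. Product of hooks = 116121600. So f^λ = 16! / 116121600 = 20922789888000 / 116121600 = 180180.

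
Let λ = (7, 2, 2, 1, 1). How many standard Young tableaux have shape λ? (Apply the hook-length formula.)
# SYT of shape (7, 2, 2, 1, 1) = 7371

Hook-length formula: f^λ = n! / Π hook(c), product over all cells c of the Young diagram. For λ = (7, 2, 2, 1, 1), n = 13 boxes. Hook lengths by row (left-to-right, top-to-bottom): [11, 8, 5, 4, 3, 2, 1]; [5, 2]; [4, 1]; [2]; [1]. Product of hooks = 844800. So f^λ = 13! / 844800 = 6227020800 / 844800 = 7371.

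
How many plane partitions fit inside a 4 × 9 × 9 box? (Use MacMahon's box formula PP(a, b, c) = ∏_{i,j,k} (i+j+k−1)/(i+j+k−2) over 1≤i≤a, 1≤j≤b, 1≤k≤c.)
PP(4, 9, 9) = 1832516612010448

Evaluate the triple product over i = 1..4, j = 1..9, k = 1..9. The factors are (2/1) · (3/2) · (4/3) · (5/4) · (6/5) · (7/6) · (8/7) · (9/8) · … (324 factors total). The numerators and denominators telescope so the product is an integer; carrying out the multiplication exactly gives PP(4, 9, 9) = 1832516612010448.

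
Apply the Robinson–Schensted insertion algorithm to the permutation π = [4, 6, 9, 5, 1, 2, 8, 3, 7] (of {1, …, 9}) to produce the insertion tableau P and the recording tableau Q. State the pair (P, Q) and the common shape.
P = [1, 2, 3, 7] / [4, 5, 8] / [6, 9];  Q = [1, 2, 3, 9] / [4, 6, 7] / [5, 8];  common shape = (4, 3, 2)

Row-insert the values π_1, π_2, … into P one at a time, bumping the leftmost entry strictly greater than the inserted value down to the next row. The recording tableau Q records, in position (i, j), the step at which that cell was added to P.
  Insert 4 (step 1): P = [4];  Q = [1]
  Insert 6 (step 2): P = [4, 6];  Q = [1, 2]
  Insert 9 (step 3): P = [4, 6, 9];  Q = [1, 2, 3]
  Insert 5 (step 4): P = [4, 5, 9] / [6];  Q = [1, 2, 3] / [4]
  Insert 1 (step 5): P = [1, 5, 9] / [4] / [6];  Q = [1, 2, 3] / [4] / [5]
  Insert 2 (step 6): P = [1, 2, 9] / [4, 5] / [6];  Q = [1, 2, 3] / [4, 6] / [5]
  Insert 8 (step 7): P = [1, 2, 8] / [4, 5, 9] / [6];  Q = [1, 2, 3] / [4, 6, 7] / [5]
  Insert 3 (step 8): P = [1, 2, 3] / [4, 5, 8] / [6, 9];  Q = [1, 2, 3] / [4, 6, 7] / [5, 8]
  Insert 7 (step 9): P = [1, 2, 3, 7] / [4, 5, 8] / [6, 9];  Q = [1, 2, 3, 9] / [4, 6, 7] / [5, 8]
Final shape: (4, 3, 2).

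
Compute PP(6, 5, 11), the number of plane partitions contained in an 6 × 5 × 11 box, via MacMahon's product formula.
PP(6, 5, 11) = 3792054662892288

Evaluate the triple product over i = 1..6, j = 1..5, k = 1..11. The factors are (2/1) · (3/2) · (4/3) · (5/4) · (6/5) · (7/6) · (8/7) · (9/8) · … (330 factors total). The numerators and denominators telescope so the product is an integer; carrying out the multiplication exactly gives PP(6, 5, 11) = 3792054662892288.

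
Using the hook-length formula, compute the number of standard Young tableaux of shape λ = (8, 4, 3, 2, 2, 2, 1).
# SYT of shape (8, 4, 3, 2, 2, 2, 1) = 2438779200

Hook-length formula: f^λ = n! / Π hook(c), product over all cells c of the Young diagram. For λ = (8, 4, 3, 2, 2, 2, 1), n = 22 boxes. Hook lengths by row (left-to-right, top-to-bottom): [14, 12, 8, 6, 4, 3, 2, 1]; [9, 7, 3, 1]; [7, 5, 1]; [5, 3]; [4, 2]; [3, 1]; [1]. Product of hooks = 460886630400. So f^λ = 22! / 460886630400 = 1124000727777607680000 / 460886630400 = 2438779200.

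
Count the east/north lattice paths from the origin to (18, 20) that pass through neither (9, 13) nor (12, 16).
Number of paths = 23588111260

Inclusion–exclusion. Total paths: C(38, 18) = 33578000610. Through P₁: C(22, 9)·C(16, 9) = 5690484800. Through P₂: C(28, 12)·C(10, 6) = 6388568550. Since P₁ is strictly southwest of P₂, a monotone path through both must visit P₁ then P₂; paths through both = C(22, 9)·C(6, 3)·C(10, 6) = 2089164000. Avoid both = 33578000610 − 5690484800 − 6388568550 + 2089164000 = 23588111260.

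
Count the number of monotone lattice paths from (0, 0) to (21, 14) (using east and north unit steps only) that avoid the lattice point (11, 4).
Number of paths = 2067767460

Total paths from (0, 0) to (21, 14): C(35, 21) = 2319959400. Paths through (11, 4): (paths (0, 0) → (11, 4)) × (paths (11, 4) → (21, 14)) = C(15, 11) · C(20, 10) = 1365 · 184756 = 252191940. Avoidance count = 2319959400 − 252191940 = 2067767460.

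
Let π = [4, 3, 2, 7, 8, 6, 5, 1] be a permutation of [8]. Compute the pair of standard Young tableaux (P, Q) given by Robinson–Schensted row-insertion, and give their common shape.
P = [1, 5, 8] / [2, 6] / [3, 7] / [4];  Q = [1, 4, 5] / [2, 6] / [3, 7] / [8];  common shape = (3, 2, 2, 1)

Row-insert the values π_1, π_2, … into P one at a time, bumping the leftmost entry strictly greater than the inserted value down to the next row. The recording tableau Q records, in position (i, j), the step at which that cell was added to P.
  Insert 4 (step 1): P = [4];  Q = [1]
  Insert 3 (step 2): P = [3] / [4];  Q = [1] / [2]
  Insert 2 (step 3): P = [2] / [3] / [4];  Q = [1] / [2] / [3]
  Insert 7 (step 4): P = [2, 7] / [3] / [4];  Q = [1, 4] / [2] / [3]
  Insert 8 (step 5): P = [2, 7, 8] / [3] / [4];  Q = [1, 4, 5] / [2] / [3]
  Insert 6 (step 6): P = [2, 6, 8] / [3, 7] / [4];  Q = [1, 4, 5] / [2, 6] / [3]
  Insert 5 (step 7): P = [2, 5, 8] / [3, 6] / [4, 7];  Q = [1, 4, 5] / [2, 6] / [3, 7]
  Insert 1 (step 8): P = [1, 5, 8] / [2, 6] / [3, 7] / [4];  Q = [1, 4, 5] / [2, 6] / [3, 7] / [8]
Final shape: (3, 2, 2, 1).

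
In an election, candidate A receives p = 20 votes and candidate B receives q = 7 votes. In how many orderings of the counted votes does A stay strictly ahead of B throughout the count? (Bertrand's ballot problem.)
Strict-lead orderings = 427570

Total orderings of the 27 votes with 20 for A: C(27, 20) = 888030. By the Bertrand ballot formula (Cycle Lemma / reflection principle), the number of orderings in which A is strictly ahead of B throughout is (p − q)/(p + q) · C(p + q, p) = (20 − 7)/(20 + 7) · 888030 = 427570.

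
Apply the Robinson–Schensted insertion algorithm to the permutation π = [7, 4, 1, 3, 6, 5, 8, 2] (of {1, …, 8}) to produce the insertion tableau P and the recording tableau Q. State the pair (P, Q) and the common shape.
P = [1, 2, 5, 8] / [3, 6] / [4] / [7];  Q = [1, 4, 5, 7] / [2, 6] / [3] / [8];  common shape = (4, 2, 1, 1)

Row-insert the values π_1, π_2, … into P one at a time, bumping the leftmost entry strictly greater than the inserted value down to the next row. The recording tableau Q records, in position (i, j), the step at which that cell was added to P.
  Insert 7 (step 1): P = [7];  Q = [1]
  Insert 4 (step 2): P = [4] / [7];  Q = [1] / [2]
  Insert 1 (step 3): P = [1] / [4] / [7];  Q = [1] / [2] / [3]
  Insert 3 (step 4): P = [1, 3] / [4] / [7];  Q = [1, 4] / [2] / [3]
  Insert 6 (step 5): P = [1, 3, 6] / [4] / [7];  Q = [1, 4, 5] / [2] / [3]
  Insert 5 (step 6): P = [1, 3, 5] / [4, 6] / [7];  Q = [1, 4, 5] / [2, 6] / [3]
  Insert 8 (step 7): P = [1, 3, 5, 8] / [4, 6] / [7];  Q = [1, 4, 5, 7] / [2, 6] / [3]
  Insert 2 (step 8): P = [1, 2, 5, 8] / [3, 6] / [4] / [7];  Q = [1, 4, 5, 7] / [2, 6] / [3] / [8]
Final shape: (4, 2, 1, 1).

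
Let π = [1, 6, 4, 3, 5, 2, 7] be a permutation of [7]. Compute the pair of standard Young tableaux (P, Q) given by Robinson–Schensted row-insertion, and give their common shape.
P = [1, 2, 5, 7] / [3] / [4] / [6];  Q = [1, 2, 5, 7] / [3] / [4] / [6];  common shape = (4, 1, 1, 1)

Row-insert the values π_1, π_2, … into P one at a time, bumping the leftmost entry strictly greater than the inserted value down to the next row. The recording tableau Q records, in position (i, j), the step at which that cell was added to P.
  Insert 1 (step 1): P = [1];  Q = [1]
  Insert 6 (step 2): P = [1, 6];  Q = [1, 2]
  Insert 4 (step 3): P = [1, 4] / [6];  Q = [1, 2] / [3]
  Insert 3 (step 4): P = [1, 3] / [4] / [6];  Q = [1, 2] / [3] / [4]
  Insert 5 (step 5): P = [1, 3, 5] / [4] / [6];  Q = [1, 2, 5] / [3] / [4]
  Insert 2 (step 6): P = [1, 2, 5] / [3] / [4] / [6];  Q = [1, 2, 5] / [3] / [4] / [6]
  Insert 7 (step 7): P = [1, 2, 5, 7] / [3] / [4] / [6];  Q = [1, 2, 5, 7] / [3] / [4] / [6]
Final shape: (4, 1, 1, 1).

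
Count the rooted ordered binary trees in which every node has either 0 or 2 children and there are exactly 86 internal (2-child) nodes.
C_86 = 4180080073556524734514695828170907458428751314320

These full binary trees are counted by the Catalan number C_n = (1/(n + 1)) · C(2n, n). For n = 86: C_86 = (1/87) · C(172, 86) = 363666966399417651902778537050868948883301364345840/87 = 4180080073556524734514695828170907458428751314320.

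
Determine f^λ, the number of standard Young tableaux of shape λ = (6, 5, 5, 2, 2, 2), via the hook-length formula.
# SYT of shape (6, 5, 5, 2, 2, 2) = 1018467450

Hook-length formula: f^λ = n! / Π hook(c), product over all cells c of the Young diagram. For λ = (6, 5, 5, 2, 2, 2), n = 22 boxes. Hook lengths by row (left-to-right, top-to-bottom): [11, 10, 6, 5, 4, 1]; [9, 8, 4, 3, 2]; [8, 7, 3, 2, 1]; [4, 3]; [3, 2]; [2, 1]. Product of hooks = 1103619686400. So f^λ = 22! / 1103619686400 = 1124000727777607680000 / 1103619686400 = 1018467450.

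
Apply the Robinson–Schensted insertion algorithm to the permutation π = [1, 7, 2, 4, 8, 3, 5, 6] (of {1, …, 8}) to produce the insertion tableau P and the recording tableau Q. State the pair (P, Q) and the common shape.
P = [1, 2, 3, 5, 6] / [4, 8] / [7];  Q = [1, 2, 4, 5, 8] / [3, 7] / [6];  common shape = (5, 2, 1)

Row-insert the values π_1, π_2, … into P one at a time, bumping the leftmost entry strictly greater than the inserted value down to the next row. The recording tableau Q records, in position (i, j), the step at which that cell was added to P.
  Insert 1 (step 1): P = [1];  Q = [1]
  Insert 7 (step 2): P = [1, 7];  Q = [1, 2]
  Insert 2 (step 3): P = [1, 2] / [7];  Q = [1, 2] / [3]
  Insert 4 (step 4): P = [1, 2, 4] / [7];  Q = [1, 2, 4] / [3]
  Insert 8 (step 5): P = [1, 2, 4, 8] / [7];  Q = [1, 2, 4, 5] / [3]
  Insert 3 (step 6): P = [1, 2, 3, 8] / [4] / [7];  Q = [1, 2, 4, 5] / [3] / [6]
  Insert 5 (step 7): P = [1, 2, 3, 5] / [4, 8] / [7];  Q = [1, 2, 4, 5] / [3, 7] / [6]
  Insert 6 (step 8): P = [1, 2, 3, 5, 6] / [4, 8] / [7];  Q = [1, 2, 4, 5, 8] / [3, 7] / [6]
Final shape: (5, 2, 1).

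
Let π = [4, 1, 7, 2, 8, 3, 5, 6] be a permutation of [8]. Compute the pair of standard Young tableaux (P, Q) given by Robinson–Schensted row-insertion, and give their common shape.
P = [1, 2, 3, 5, 6] / [4, 7, 8];  Q = [1, 3, 5, 7, 8] / [2, 4, 6];  common shape = (5, 3)

Row-insert the values π_1, π_2, … into P one at a time, bumping the leftmost entry strictly greater than the inserted value down to the next row. The recording tableau Q records, in position (i, j), the step at which that cell was added to P.
  Insert 4 (step 1): P = [4];  Q = [1]
  Insert 1 (step 2): P = [1] / [4];  Q = [1] / [2]
  Insert 7 (step 3): P = [1, 7] / [4];  Q = [1, 3] / [2]
  Insert 2 (step 4): P = [1, 2] / [4, 7];  Q = [1, 3] / [2, 4]
  Insert 8 (step 5): P = [1, 2, 8] / [4, 7];  Q = [1, 3, 5] / [2, 4]
  Insert 3 (step 6): P = [1, 2, 3] / [4, 7, 8];  Q = [1, 3, 5] / [2, 4, 6]
  Insert 5 (step 7): P = [1, 2, 3, 5] / [4, 7, 8];  Q = [1, 3, 5, 7] / [2, 4, 6]
  Insert 6 (step 8): P = [1, 2, 3, 5, 6] / [4, 7, 8];  Q = [1, 3, 5, 7, 8] / [2, 4, 6]
Final shape: (5, 3).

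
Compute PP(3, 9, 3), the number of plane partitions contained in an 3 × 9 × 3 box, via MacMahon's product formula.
PP(3, 9, 3) = 572572

Evaluate the triple product over i = 1..3, j = 1..9, k = 1..3. The factors are (2/1) · (3/2) · (4/3) · (3/2) · (4/3) · (5/4) · (4/3) · (5/4) · … (81 factors total). The numerators and denominators telescope so the product is an integer; carrying out the multiplication exactly gives PP(3, 9, 3) = 572572.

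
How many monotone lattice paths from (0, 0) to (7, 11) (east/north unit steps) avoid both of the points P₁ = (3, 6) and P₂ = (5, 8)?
Number of paths = 13410

Inclusion–exclusion. Total paths: C(18, 7) = 31824. Through P₁: C(9, 3)·C(9, 4) = 10584. Through P₂: C(13, 5)·C(5, 2) = 12870. Since P₁ is strictly southwest of P₂, a monotone path through both must visit P₁ then P₂; paths through both = C(9, 3)·C(4, 2)·C(5, 2) = 5040. Avoid both = 31824 − 10584 − 12870 + 5040 = 13410.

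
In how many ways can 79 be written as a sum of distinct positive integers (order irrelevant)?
q(79) = 70488

A partition into distinct parts is a strictly decreasing sequence summing to n. The recurrence d(n, m) = d(n, m−1) + d(n−m, m−1) (use part m at most once) with q(n) = d(n, n) gives q(79) = 70488. (Euler's theorem: # distinct-part partitions = # odd-part partitions.)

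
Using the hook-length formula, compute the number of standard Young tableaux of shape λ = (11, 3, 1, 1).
# SYT of shape (11, 3, 1, 1) = 16848

Hook-length formula: f^λ = n! / Π hook(c), product over all cells c of the Young diagram. For λ = (11, 3, 1, 1), n = 16 boxes. Hook lengths by row (left-to-right, top-to-bottom): [14, 11, 10, 8, 7, 6, 5, 4, 3, 2, 1]; [5, 2, 1]; [2]; [1]. Product of hooks = 1241856000. So f^λ = 16! / 1241856000 = 20922789888000 / 1241856000 = 16848.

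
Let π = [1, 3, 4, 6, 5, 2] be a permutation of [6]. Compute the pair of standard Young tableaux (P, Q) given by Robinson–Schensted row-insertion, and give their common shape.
P = [1, 2, 4, 5] / [3] / [6];  Q = [1, 2, 3, 4] / [5] / [6];  common shape = (4, 1, 1)

Row-insert the values π_1, π_2, … into P one at a time, bumping the leftmost entry strictly greater than the inserted value down to the next row. The recording tableau Q records, in position (i, j), the step at which that cell was added to P.
  Insert 1 (step 1): P = [1];  Q = [1]
  Insert 3 (step 2): P = [1, 3];  Q = [1, 2]
  Insert 4 (step 3): P = [1, 3, 4];  Q = [1, 2, 3]
  Insert 6 (step 4): P = [1, 3, 4, 6];  Q = [1, 2, 3, 4]
  Insert 5 (step 5): P = [1, 3, 4, 5] / [6];  Q = [1, 2, 3, 4] / [5]
  Insert 2 (step 6): P = [1, 2, 4, 5] / [3] / [6];  Q = [1, 2, 3, 4] / [5] / [6]
Final shape: (4, 1, 1).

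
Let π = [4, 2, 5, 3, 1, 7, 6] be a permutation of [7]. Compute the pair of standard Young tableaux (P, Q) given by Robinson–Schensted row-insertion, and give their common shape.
P = [1, 3, 6] / [2, 5, 7] / [4];  Q = [1, 3, 6] / [2, 4, 7] / [5];  common shape = (3, 3, 1)

Row-insert the values π_1, π_2, … into P one at a time, bumping the leftmost entry strictly greater than the inserted value down to the next row. The recording tableau Q records, in position (i, j), the step at which that cell was added to P.
  Insert 4 (step 1): P = [4];  Q = [1]
  Insert 2 (step 2): P = [2] / [4];  Q = [1] / [2]
  Insert 5 (step 3): P = [2, 5] / [4];  Q = [1, 3] / [2]
  Insert 3 (step 4): P = [2, 3] / [4, 5];  Q = [1, 3] / [2, 4]
  Insert 1 (step 5): P = [1, 3] / [2, 5] / [4];  Q = [1, 3] / [2, 4] / [5]
  Insert 7 (step 6): P = [1, 3, 7] / [2, 5] / [4];  Q = [1, 3, 6] / [2, 4] / [5]
  Insert 6 (step 7): P = [1, 3, 6] / [2, 5, 7] / [4];  Q = [1, 3, 6] / [2, 4, 7] / [5]
Final shape: (3, 3, 1).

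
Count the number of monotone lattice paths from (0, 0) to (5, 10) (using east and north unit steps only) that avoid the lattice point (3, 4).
Number of paths = 2023

Total paths from (0, 0) to (5, 10): C(15, 5) = 3003. Paths through (3, 4): (paths (0, 0) → (3, 4)) × (paths (3, 4) → (5, 10)) = C(7, 3) · C(8, 2) = 35 · 28 = 980. Avoidance count = 3003 − 980 = 2023.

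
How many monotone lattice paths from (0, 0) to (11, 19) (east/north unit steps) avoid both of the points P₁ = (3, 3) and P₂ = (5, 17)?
Number of paths = 39247728

Inclusion–exclusion. Total paths: C(30, 11) = 54627300. Through P₁: C(6, 3)·C(24, 8) = 14709420. Through P₂: C(22, 5)·C(8, 6) = 737352. Since P₁ is strictly southwest of P₂, a monotone path through both must visit P₁ then P₂; paths through both = C(6, 3)·C(16, 2)·C(8, 6) = 67200. Avoid both = 54627300 − 14709420 − 737352 + 67200 = 39247728.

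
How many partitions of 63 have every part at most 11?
p(63, parts ≤ 11) = 370733

Use the recurrence p(n, m) = p(n, m−1) + p(n−m, m): either the largest part is < m (count p(n, m−1)) or the largest part is exactly m (remove one copy of m, count p(n−m, m)). With p(0, ·) = 1 this gives p(63, parts ≤ 11) = 370733. (By conjugating Young diagrams, this also counts partitions of 63 into at most 11 parts.)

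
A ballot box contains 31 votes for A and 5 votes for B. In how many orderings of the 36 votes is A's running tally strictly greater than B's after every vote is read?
Strict-lead orderings = 272272

Total orderings of the 36 votes with 31 for A: C(36, 31) = 376992. By the Bertrand ballot formula (Cycle Lemma / reflection principle), the number of orderings in which A is strictly ahead of B throughout is (p − q)/(p + q) · C(p + q, p) = (31 − 5)/(31 + 5) · 376992 = 272272.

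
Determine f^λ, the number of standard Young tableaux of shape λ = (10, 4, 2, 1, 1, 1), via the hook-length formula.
# SYT of shape (10, 4, 2, 1, 1, 1) = 7407036

Hook-length formula: f^λ = n! / Π hook(c), product over all cells c of the Young diagram. For λ = (10, 4, 2, 1, 1, 1), n = 19 boxes. Hook lengths by row (left-to-right, top-to-bottom): [15, 11, 9, 8, 6, 5, 4, 3, 2, 1]; [8, 4, 2, 1]; [5, 1]; [3]; [2]; [1]. Product of hooks = 16422912000. So f^λ = 19! / 16422912000 = 121645100408832000 / 16422912000 = 7407036.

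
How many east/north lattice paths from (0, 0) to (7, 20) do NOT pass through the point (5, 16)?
Number of paths = 582795

Total paths from (0, 0) to (7, 20): C(27, 7) = 888030. Paths through (5, 16): (paths (0, 0) → (5, 16)) × (paths (5, 16) → (7, 20)) = C(21, 5) · C(6, 2) = 20349 · 15 = 305235. Avoidance count = 888030 − 305235 = 582795.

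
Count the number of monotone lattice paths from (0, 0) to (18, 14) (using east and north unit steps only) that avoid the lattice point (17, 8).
Number of paths = 463864575

Total paths from (0, 0) to (18, 14): C(32, 18) = 471435600. Paths through (17, 8): (paths (0, 0) → (17, 8)) × (paths (17, 8) → (18, 14)) = C(25, 17) · C(7, 1) = 1081575 · 7 = 7571025. Avoidance count = 471435600 − 7571025 = 463864575.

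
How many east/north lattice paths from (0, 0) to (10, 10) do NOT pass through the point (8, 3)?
Number of paths = 178816

Total paths from (0, 0) to (10, 10): C(20, 10) = 184756. Paths through (8, 3): (paths (0, 0) → (8, 3)) × (paths (8, 3) → (10, 10)) = C(11, 8) · C(9, 2) = 165 · 36 = 5940. Avoidance count = 184756 − 5940 = 178816.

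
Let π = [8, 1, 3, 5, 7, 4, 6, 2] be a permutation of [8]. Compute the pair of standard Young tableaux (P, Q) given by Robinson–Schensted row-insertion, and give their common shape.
P = [1, 2, 4, 6] / [3, 7] / [5] / [8];  Q = [1, 3, 4, 5] / [2, 7] / [6] / [8];  common shape = (4, 2, 1, 1)

Row-insert the values π_1, π_2, … into P one at a time, bumping the leftmost entry strictly greater than the inserted value down to the next row. The recording tableau Q records, in position (i, j), the step at which that cell was added to P.
  Insert 8 (step 1): P = [8];  Q = [1]
  Insert 1 (step 2): P = [1] / [8];  Q = [1] / [2]
  Insert 3 (step 3): P = [1, 3] / [8];  Q = [1, 3] / [2]
  Insert 5 (step 4): P = [1, 3, 5] / [8];  Q = [1, 3, 4] / [2]
  Insert 7 (step 5): P = [1, 3, 5, 7] / [8];  Q = [1, 3, 4, 5] / [2]
  Insert 4 (step 6): P = [1, 3, 4, 7] / [5] / [8];  Q = [1, 3, 4, 5] / [2] / [6]
  Insert 6 (step 7): P = [1, 3, 4, 6] / [5, 7] / [8];  Q = [1, 3, 4, 5] / [2, 7] / [6]
  Insert 2 (step 8): P = [1, 2, 4, 6] / [3, 7] / [5] / [8];  Q = [1, 3, 4, 5] / [2, 7] / [6] / [8]
Final shape: (4, 2, 1, 1).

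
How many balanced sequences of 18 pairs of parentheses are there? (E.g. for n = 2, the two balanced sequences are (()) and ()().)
C_18 = 477638700

These balanced parentheses are counted by the Catalan number C_n = (1/(n + 1)) · C(2n, n). For n = 18: C_18 = (1/19) · C(36, 18) = 9075135300/19 = 477638700.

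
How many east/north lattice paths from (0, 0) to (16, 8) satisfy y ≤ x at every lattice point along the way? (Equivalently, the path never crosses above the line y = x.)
Number of paths = 389367

By the reflection principle (André's argument), the number of monotone paths to (16, 8) with n ≤ m that never go above y = x is C(24, 16) − C(24, 17) = 735471 − 346104 = 389367.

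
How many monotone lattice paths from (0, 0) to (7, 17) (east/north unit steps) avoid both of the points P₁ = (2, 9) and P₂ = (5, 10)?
Number of paths = 175131

Inclusion–exclusion. Total paths: C(24, 7) = 346104. Through P₁: C(11, 2)·C(13, 5) = 70785. Through P₂: C(15, 5)·C(9, 2) = 108108. Since P₁ is strictly southwest of P₂, a monotone path through both must visit P₁ then P₂; paths through both = C(11, 2)·C(4, 3)·C(9, 2) = 7920. Avoid both = 346104 − 70785 − 108108 + 7920 = 175131.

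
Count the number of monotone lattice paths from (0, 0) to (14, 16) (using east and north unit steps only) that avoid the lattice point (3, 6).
Number of paths = 115794531

Total paths from (0, 0) to (14, 16): C(30, 14) = 145422675. Paths through (3, 6): (paths (0, 0) → (3, 6)) × (paths (3, 6) → (14, 16)) = C(9, 3) · C(21, 11) = 84 · 352716 = 29628144. Avoidance count = 145422675 − 29628144 = 115794531.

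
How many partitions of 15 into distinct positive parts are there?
q(15) = 27

List partitions of 15 into distinct parts: 15, 14+1, 13+2, 12+3, 12+2+1, 11+4, 11+3+1, 10+5, 10+4+1, 10+3+2, 9+6, 9+5+1, 9+4+2, 9+3+2+1, 8+7, 8+6+1, 8+5+2, 8+4+3, 8+4+2+1, 7+6+2, 7+5+3, 7+5+2+1, 7+4+3+1, 6+5+4, 6+5+3+1, 6+4+3+2, 5+4+3+2+1. There are q(15) = 27. (Euler: this equals the number of odd-part partitions of 15.)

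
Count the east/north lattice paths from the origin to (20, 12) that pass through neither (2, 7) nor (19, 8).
Number of paths = 213484341

Inclusion–exclusion. Total paths: C(32, 20) = 225792840. Through P₁: C(9, 2)·C(23, 18) = 1211364. Through P₂: C(27, 19)·C(5, 1) = 11100375. Since P₁ is strictly southwest of P₂, a monotone path through both must visit P₁ then P₂; paths through both = C(9, 2)·C(18, 17)·C(5, 1) = 3240. Avoid both = 225792840 − 1211364 − 11100375 + 3240 = 213484341.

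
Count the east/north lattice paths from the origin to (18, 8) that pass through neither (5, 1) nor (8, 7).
Number of paths = 1031914

Inclusion–exclusion. Total paths: C(26, 18) = 1562275. Through P₁: C(6, 5)·C(20, 13) = 465120. Through P₂: C(15, 8)·C(11, 10) = 70785. Since P₁ is strictly southwest of P₂, a monotone path through both must visit P₁ then P₂; paths through both = C(6, 5)·C(9, 3)·C(11, 10) = 5544. Avoid both = 1562275 − 465120 − 70785 + 5544 = 1031914.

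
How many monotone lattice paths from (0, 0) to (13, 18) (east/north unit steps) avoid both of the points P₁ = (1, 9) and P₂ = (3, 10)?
Number of paths = 192111727

Inclusion–exclusion. Total paths: C(31, 13) = 206253075. Through P₁: C(10, 1)·C(21, 12) = 2939300. Through P₂: C(13, 3)·C(18, 10) = 12514788. Since P₁ is strictly southwest of P₂, a monotone path through both must visit P₁ then P₂; paths through both = C(10, 1)·C(3, 2)·C(18, 10) = 1312740. Avoid both = 206253075 − 2939300 − 12514788 + 1312740 = 192111727.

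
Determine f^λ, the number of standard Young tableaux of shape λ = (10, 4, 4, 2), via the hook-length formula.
# SYT of shape (10, 4, 4, 2) = 16713312

Hook-length formula: f^λ = n! / Π hook(c), product over all cells c of the Young diagram. For λ = (10, 4, 4, 2), n = 20 boxes. Hook lengths by row (left-to-right, top-to-bottom): [13, 12, 10, 9, 6, 5, 4, 3, 2, 1]; [6, 5, 3, 2]; [5, 4, 2, 1]; [2, 1]. Product of hooks = 145566720000. So f^λ = 20! / 145566720000 = 2432902008176640000 / 145566720000 = 16713312.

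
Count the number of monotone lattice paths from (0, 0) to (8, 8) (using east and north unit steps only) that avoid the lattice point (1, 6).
Number of paths = 12618

Total paths from (0, 0) to (8, 8): C(16, 8) = 12870. Paths through (1, 6): (paths (0, 0) → (1, 6)) × (paths (1, 6) → (8, 8)) = C(7, 1) · C(9, 7) = 7 · 36 = 252. Avoidance count = 12870 − 252 = 12618.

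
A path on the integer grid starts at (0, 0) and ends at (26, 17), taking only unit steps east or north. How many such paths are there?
Number of paths = 421171648758

A monotone lattice path from (0, 0) to (26, 17) consists of 26 east steps and 17 north steps in some order, so it is determined by which 26 of the 43 steps are east. The count is C(43, 26) = 421171648758.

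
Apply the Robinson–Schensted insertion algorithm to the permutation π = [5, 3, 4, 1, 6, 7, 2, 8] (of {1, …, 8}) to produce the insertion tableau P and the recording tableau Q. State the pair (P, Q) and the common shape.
P = [1, 2, 6, 7, 8] / [3, 4] / [5];  Q = [1, 3, 5, 6, 8] / [2, 7] / [4];  common shape = (5, 2, 1)

Row-insert the values π_1, π_2, … into P one at a time, bumping the leftmost entry strictly greater than the inserted value down to the next row. The recording tableau Q records, in position (i, j), the step at which that cell was added to P.
  Insert 5 (step 1): P = [5];  Q = [1]
  Insert 3 (step 2): P = [3] / [5];  Q = [1] / [2]
  Insert 4 (step 3): P = [3, 4] / [5];  Q = [1, 3] / [2]
  Insert 1 (step 4): P = [1, 4] / [3] / [5];  Q = [1, 3] / [2] / [4]
  Insert 6 (step 5): P = [1, 4, 6] / [3] / [5];  Q = [1, 3, 5] / [2] / [4]
  Insert 7 (step 6): P = [1, 4, 6, 7] / [3] / [5];  Q = [1, 3, 5, 6] / [2] / [4]
  Insert 2 (step 7): P = [1, 2, 6, 7] / [3, 4] / [5];  Q = [1, 3, 5, 6] / [2, 7] / [4]
  Insert 8 (step 8): P = [1, 2, 6, 7, 8] / [3, 4] / [5];  Q = [1, 3, 5, 6, 8] / [2, 7] / [4]
Final shape: (5, 2, 1).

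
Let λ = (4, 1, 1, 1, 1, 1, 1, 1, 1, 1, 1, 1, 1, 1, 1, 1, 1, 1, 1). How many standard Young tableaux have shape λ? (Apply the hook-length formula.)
# SYT of shape (4, 1, 1, 1, 1, 1, 1, 1, 1, 1, 1, 1, 1, 1, 1, 1, 1, 1, 1) = 1330

Hook-length formula: f^λ = n! / Π hook(c), product over all cells c of the Young diagram. For λ = (4, 1, 1, 1, 1, 1, 1, 1, 1, 1, 1, 1, 1, 1, 1, 1, 1, 1, 1), n = 22 boxes. Hook lengths by row (left-to-right, top-to-bottom): [22, 3, 2, 1]; [18]; [17]; [16]; [15]; [14]; [13]; [12]; [11]; [10]; [9]; [8]; [7]; [6]; [5]; [4]; [3]; [2]; [1]. Product of hooks = 845113329156096000. So f^λ = 22! / 845113329156096000 = 1124000727777607680000 / 845113329156096000 = 1330.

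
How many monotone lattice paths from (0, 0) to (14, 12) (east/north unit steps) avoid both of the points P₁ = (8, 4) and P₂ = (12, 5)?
Number of paths = 8037547

Inclusion–exclusion. Total paths: C(26, 14) = 9657700. Through P₁: C(12, 8)·C(14, 6) = 1486485. Through P₂: C(17, 12)·C(9, 2) = 222768. Since P₁ is strictly southwest of P₂, a monotone path through both must visit P₁ then P₂; paths through both = C(12, 8)·C(5, 4)·C(9, 2) = 89100. Avoid both = 9657700 − 1486485 − 222768 + 89100 = 8037547.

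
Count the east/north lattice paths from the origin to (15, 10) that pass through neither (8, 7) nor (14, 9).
Number of paths = 1222540

Inclusion–exclusion. Total paths: C(25, 15) = 3268760. Through P₁: C(15, 8)·C(10, 7) = 772200. Through P₂: C(23, 14)·C(2, 1) = 1634380. Since P₁ is strictly southwest of P₂, a monotone path through both must visit P₁ then P₂; paths through both = C(15, 8)·C(8, 6)·C(2, 1) = 360360. Avoid both = 3268760 − 772200 − 1634380 + 360360 = 1222540.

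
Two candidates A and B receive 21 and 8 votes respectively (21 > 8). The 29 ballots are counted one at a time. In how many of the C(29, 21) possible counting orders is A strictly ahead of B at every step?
Strict-lead orderings = 1924065

Total orderings of the 29 votes with 21 for A: C(29, 21) = 4292145. By the Bertrand ballot formula (Cycle Lemma / reflection principle), the number of orderings in which A is strictly ahead of B throughout is (p − q)/(p + q) · C(p + q, p) = (21 − 8)/(21 + 8) · 4292145 = 1924065.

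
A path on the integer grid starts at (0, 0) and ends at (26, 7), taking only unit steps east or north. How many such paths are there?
Number of paths = 4272048

A monotone lattice path from (0, 0) to (26, 7) consists of 26 east steps and 7 north steps in some order, so it is determined by which 26 of the 33 steps are east. The count is C(33, 26) = 4272048.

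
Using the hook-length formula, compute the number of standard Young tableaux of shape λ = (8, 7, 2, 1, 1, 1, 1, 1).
# SYT of shape (8, 7, 2, 1, 1, 1, 1, 1) = 360188928

Hook-length formula: f^λ = n! / Π hook(c), product over all cells c of the Young diagram. For λ = (8, 7, 2, 1, 1, 1, 1, 1), n = 22 boxes. Hook lengths by row (left-to-right, top-to-bottom): [15, 9, 7, 6, 5, 4, 3, 1]; [13, 7, 5, 4, 3, 2, 1]; [7, 1]; [5]; [4]; [3]; [2]; [1]. Product of hooks = 3120586560000. So f^λ = 22! / 3120586560000 = 1124000727777607680000 / 3120586560000 = 360188928.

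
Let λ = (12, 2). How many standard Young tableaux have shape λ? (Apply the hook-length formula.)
# SYT of shape (12, 2) = 77

Hook-length formula: f^λ = n! / Π hook(c), product over all cells c of the Young diagram. For λ = (12, 2), n = 14 boxes. Hook lengths by row (left-to-right, top-to-bottom): [13, 12, 10, 9, 8, 7, 6, 5, 4, 3, 2, 1]; [2, 1]. Product of hooks = 1132185600. So f^λ = 14! / 1132185600 = 87178291200 / 1132185600 = 77.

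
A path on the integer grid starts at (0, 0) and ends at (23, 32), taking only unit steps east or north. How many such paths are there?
Number of paths = 1866442158555975

A monotone lattice path from (0, 0) to (23, 32) consists of 23 east steps and 32 north steps in some order, so it is determined by which 23 of the 55 steps are east. The count is C(55, 23) = 1866442158555975.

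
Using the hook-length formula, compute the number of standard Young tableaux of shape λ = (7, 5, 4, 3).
# SYT of shape (7, 5, 4, 3) = 15519504

Hook-length formula: f^λ = n! / Π hook(c), product over all cells c of the Young diagram. For λ = (7, 5, 4, 3), n = 19 boxes. Hook lengths by row (left-to-right, top-to-bottom): [10, 9, 8, 6, 4, 2, 1]; [7, 6, 5, 3, 1]; [5, 4, 3, 1]; [3, 2, 1]. Product of hooks = 7838208000. So f^λ = 19! / 7838208000 = 121645100408832000 / 7838208000 = 15519504.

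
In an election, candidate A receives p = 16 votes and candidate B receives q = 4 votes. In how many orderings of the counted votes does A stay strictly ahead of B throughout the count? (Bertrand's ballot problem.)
Strict-lead orderings = 2907

Total orderings of the 20 votes with 16 for A: C(20, 16) = 4845. By the Bertrand ballot formula (Cycle Lemma / reflection principle), the number of orderings in which A is strictly ahead of B throughout is (p − q)/(p + q) · C(p + q, p) = (16 − 4)/(16 + 4) · 4845 = 2907.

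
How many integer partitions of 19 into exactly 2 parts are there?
p(19, 2 parts) = 9

Partitions of n into exactly k parts are in bijection with partitions of n − k into at most k parts (subtract 1 from each part). So p(19, exactly 2) = p(17, parts ≤ 2). Computing via the recurrence p(m, j) = p(m, j−1) + p(m−j, j) gives 9.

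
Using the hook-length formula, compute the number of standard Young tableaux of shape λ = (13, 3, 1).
# SYT of shape (13, 3, 1) = 5236

Hook-length formula: f^λ = n! / Π hook(c), product over all cells c of the Young diagram. For λ = (13, 3, 1), n = 17 boxes. Hook lengths by row (left-to-right, top-to-bottom): [15, 13, 12, 10, 9, 8, 7, 6, 5, 4, 3, 2, 1]; [4, 2, 1]; [1]. Product of hooks = 67931136000. So f^λ = 17! / 67931136000 = 355687428096000 / 67931136000 = 5236.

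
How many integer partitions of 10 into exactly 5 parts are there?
p(10, 5 parts) = 7

Partitions of n into exactly k parts ↔ partitions of n − k into at most k parts (subtract 1 from each part). For n = 10, k = 5, the partitions are: 6+1+1+1+1, 5+2+1+1+1, 4+3+1+1+1, 4+2+2+1+1, 3+3+2+1+1, 3+2+2+2+1, 2+2+2+2+2. Count = 7.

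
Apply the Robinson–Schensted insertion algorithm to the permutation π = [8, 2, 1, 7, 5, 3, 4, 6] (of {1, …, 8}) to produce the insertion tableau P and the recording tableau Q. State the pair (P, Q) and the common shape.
P = [1, 3, 4, 6] / [2, 5] / [7] / [8];  Q = [1, 4, 7, 8] / [2, 5] / [3] / [6];  common shape = (4, 2, 1, 1)

Row-insert the values π_1, π_2, … into P one at a time, bumping the leftmost entry strictly greater than the inserted value down to the next row. The recording tableau Q records, in position (i, j), the step at which that cell was added to P.
  Insert 8 (step 1): P = [8];  Q = [1]
  Insert 2 (step 2): P = [2] / [8];  Q = [1] / [2]
  Insert 1 (step 3): P = [1] / [2] / [8];  Q = [1] / [2] / [3]
  Insert 7 (step 4): P = [1, 7] / [2] / [8];  Q = [1, 4] / [2] / [3]
  Insert 5 (step 5): P = [1, 5] / [2, 7] / [8];  Q = [1, 4] / [2, 5] / [3]
  Insert 3 (step 6): P = [1, 3] / [2, 5] / [7] / [8];  Q = [1, 4] / [2, 5] / [3] / [6]
  Insert 4 (step 7): P = [1, 3, 4] / [2, 5] / [7] / [8];  Q = [1, 4, 7] / [2, 5] / [3] / [6]
  Insert 6 (step 8): P = [1, 3, 4, 6] / [2, 5] / [7] / [8];  Q = [1, 4, 7, 8] / [2, 5] / [3] / [6]
Final shape: (4, 2, 1, 1).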